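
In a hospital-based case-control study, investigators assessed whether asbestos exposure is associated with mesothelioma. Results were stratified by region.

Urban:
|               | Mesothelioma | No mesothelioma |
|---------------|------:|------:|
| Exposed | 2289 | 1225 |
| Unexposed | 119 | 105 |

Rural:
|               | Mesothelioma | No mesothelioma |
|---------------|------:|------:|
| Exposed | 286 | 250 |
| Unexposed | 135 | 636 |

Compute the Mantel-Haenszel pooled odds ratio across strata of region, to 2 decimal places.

OR_MH = Σ(aᵢdᵢ/nᵢ) / Σ(bᵢcᵢ/nᵢ), where nᵢ is the stratum total.
Stratum 1 (Urban): n = 3738; a·d/n = 2289·105/3738 = 64.2978; b·c/n = 1225·119/3738 = 38.9981
Stratum 2 (Rural): n = 1307; a·d/n = 286·636/1307 = 139.1706; b·c/n = 250·135/1307 = 25.8225
OR_MH = (64.2978 + 139.1706) / (38.9981 + 25.8225) = 203.4684 / 64.8206 = 3.13895

3.14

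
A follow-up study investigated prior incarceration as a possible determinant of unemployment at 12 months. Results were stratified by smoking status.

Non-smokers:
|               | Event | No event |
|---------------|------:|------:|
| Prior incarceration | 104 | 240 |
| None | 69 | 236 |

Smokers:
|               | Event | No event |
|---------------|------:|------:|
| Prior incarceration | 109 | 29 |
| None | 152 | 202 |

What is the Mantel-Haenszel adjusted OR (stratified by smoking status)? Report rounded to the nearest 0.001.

2.395

OR_MH = Σ(aᵢdᵢ/nᵢ) / Σ(bᵢcᵢ/nᵢ), where nᵢ is the stratum total.
Stratum 1 (Non-smokers): n = 649; a·d/n = 104·236/649 = 37.8182; b·c/n = 240·69/649 = 25.5162
Stratum 2 (Smokers): n = 492; a·d/n = 109·202/492 = 44.7520; b·c/n = 29·152/492 = 8.9593
OR_MH = (37.8182 + 44.7520) / (25.5162 + 8.9593) = 82.5702 / 34.4755 = 2.39504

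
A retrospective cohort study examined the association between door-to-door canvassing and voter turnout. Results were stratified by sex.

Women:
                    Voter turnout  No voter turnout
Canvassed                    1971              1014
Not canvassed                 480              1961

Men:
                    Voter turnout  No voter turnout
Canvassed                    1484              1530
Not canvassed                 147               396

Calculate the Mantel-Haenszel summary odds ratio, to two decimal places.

OR_MH = Σ(aᵢdᵢ/nᵢ) / Σ(bᵢcᵢ/nᵢ), where nᵢ is the stratum total.
Stratum 1 (Women): n = 5426; a·d/n = 1971·1961/5426 = 712.3352; b·c/n = 1014·480/5426 = 89.7014
Stratum 2 (Men): n = 3557; a·d/n = 1484·396/3557 = 165.2134; b·c/n = 1530·147/3557 = 63.2303
OR_MH = (712.3352 + 165.2134) / (89.7014 + 63.2303) = 877.5486 / 152.9317 = 5.73817

5.74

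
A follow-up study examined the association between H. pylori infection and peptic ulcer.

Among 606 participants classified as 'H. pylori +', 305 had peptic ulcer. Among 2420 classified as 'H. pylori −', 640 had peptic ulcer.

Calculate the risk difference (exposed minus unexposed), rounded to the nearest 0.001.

0.239

From the description: a = 305, b = 301, c = 640, d = 1780.
Risk in exposed = 305/606 = 0.503300; risk in unexposed = 640/2420 = 0.264463.
Risk difference = 0.503300 − 0.264463 = 0.238838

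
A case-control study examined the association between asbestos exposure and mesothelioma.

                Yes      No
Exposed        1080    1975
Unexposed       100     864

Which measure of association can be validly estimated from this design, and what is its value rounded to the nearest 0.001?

4.725

Cells: a = 1080, b = 1975, c = 100, d = 864.
This is a case-control study: participants were sampled on outcome status, so risks in the source population cannot be estimated directly — relative risk is not valid here. The odds ratio is the appropriate measure.
OR = (a·d)/(b·c) = (1080 × 864) / (1975 × 100) = 933120 / 197500 = 4.72466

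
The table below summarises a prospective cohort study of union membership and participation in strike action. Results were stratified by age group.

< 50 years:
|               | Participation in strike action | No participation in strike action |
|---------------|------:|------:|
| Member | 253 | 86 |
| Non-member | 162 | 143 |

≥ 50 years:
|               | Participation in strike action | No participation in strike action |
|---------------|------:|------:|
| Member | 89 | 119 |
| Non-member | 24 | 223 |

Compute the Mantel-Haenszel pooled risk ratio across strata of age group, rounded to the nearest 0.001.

1.747

RR_MH = Σ(aᵢ·n₀ᵢ/nᵢ) / Σ(cᵢ·n₁ᵢ/nᵢ), with n₁ᵢ = aᵢ+bᵢ (exposed), n₀ᵢ = cᵢ+dᵢ (unexposed), nᵢ = n₁ᵢ+n₀ᵢ.
Stratum 1 (< 50 years): n₁ = 339, n₀ = 305, n = 644; a·n₀/n = 253·305/644 = 119.8214; c·n₁/n = 162·339/644 = 85.2764
Stratum 2 (≥ 50 years): n₁ = 208, n₀ = 247, n = 455; a·n₀/n = 89·247/455 = 48.3143; c·n₁/n = 24·208/455 = 10.9714
RR_MH = (119.8214 + 48.3143) / (85.2764 + 10.9714) = 168.1357 / 96.2478 = 1.74690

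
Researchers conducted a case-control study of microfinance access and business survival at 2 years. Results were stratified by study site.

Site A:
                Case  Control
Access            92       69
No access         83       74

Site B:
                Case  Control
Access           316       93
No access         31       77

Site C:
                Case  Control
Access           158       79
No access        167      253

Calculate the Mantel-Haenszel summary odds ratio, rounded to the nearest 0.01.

2.96

OR_MH = Σ(aᵢdᵢ/nᵢ) / Σ(bᵢcᵢ/nᵢ), where nᵢ is the stratum total.
Stratum 1 (Site A): n = 318; a·d/n = 92·74/318 = 21.4088; b·c/n = 69·83/318 = 18.0094
Stratum 2 (Site B): n = 517; a·d/n = 316·77/517 = 47.0638; b·c/n = 93·31/517 = 5.5764
Stratum 3 (Site C): n = 657; a·d/n = 158·253/657 = 60.8432; b·c/n = 79·167/657 = 20.0807
OR_MH = (21.4088 + 47.0638 + 60.8432) / (18.0094 + 5.5764 + 20.0807) = 129.3159 / 43.6665 = 2.96144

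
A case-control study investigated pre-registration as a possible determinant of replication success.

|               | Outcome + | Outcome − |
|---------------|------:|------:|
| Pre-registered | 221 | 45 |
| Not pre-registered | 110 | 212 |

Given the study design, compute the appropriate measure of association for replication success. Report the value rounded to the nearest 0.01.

Cells: a = 221, b = 45, c = 110, d = 212.
This is a case-control study: participants were sampled on outcome status, so risks in the source population cannot be estimated directly — relative risk is not valid here. The odds ratio is the appropriate measure.
OR = (a·d)/(b·c) = (221 × 212) / (45 × 110) = 46852 / 4950 = 9.46505

9.47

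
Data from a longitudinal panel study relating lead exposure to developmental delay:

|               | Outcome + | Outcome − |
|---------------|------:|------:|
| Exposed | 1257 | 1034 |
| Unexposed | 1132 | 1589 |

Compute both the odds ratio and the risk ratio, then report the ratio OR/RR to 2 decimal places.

1.29

Cells: a = 1257, b = 1034, c = 1132, d = 1589.
OR = (1257·1589)/(1034·1132) = 1997373/1170488 = 1.70644
Risk in exposed = 1257/2291 = 0.54867; risk in unexposed = 1132/2721 = 0.41602; RR = 1.31884
OR/RR = 1.70644 / 1.31884 = 1.29390
The outcome is not rare, so the OR lies further from 1 than the RR.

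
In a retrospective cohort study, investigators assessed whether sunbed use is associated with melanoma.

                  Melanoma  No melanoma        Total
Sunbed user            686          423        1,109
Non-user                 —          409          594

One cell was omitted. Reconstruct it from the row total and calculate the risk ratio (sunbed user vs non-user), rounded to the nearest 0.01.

1.99

The missing cell is in the unexposed row: 594 − 409 = 185.
So a = 686, b = 423, c = 185, d = 409.
RR = [a/(a+b)] / [c/(c+d)] = (686/1109) / (185/594) = 0.61858/0.31145 = 1.98613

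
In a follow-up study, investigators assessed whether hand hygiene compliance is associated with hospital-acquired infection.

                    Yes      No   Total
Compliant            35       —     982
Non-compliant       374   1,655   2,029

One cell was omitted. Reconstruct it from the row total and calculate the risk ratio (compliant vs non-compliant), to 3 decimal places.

The missing cell is in the exposed row: 982 − 35 = 947.
So a = 35, b = 947, c = 374, d = 1655.
RR = [a/(a+b)] / [c/(c+d)] = (35/982) / (374/2029) = 0.03564/0.18433 = 0.19336

0.193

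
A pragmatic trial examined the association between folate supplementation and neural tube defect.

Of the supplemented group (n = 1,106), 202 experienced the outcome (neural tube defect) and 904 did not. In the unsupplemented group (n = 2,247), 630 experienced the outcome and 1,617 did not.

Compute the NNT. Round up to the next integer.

11

Risk in treated group = 202/1106 = 0.18264; risk in control = 630/2247 = 0.28037.
Absolute risk reduction = 0.28037 − 0.18264 = 0.09773
NNT = 1 / ARR = 1 / 0.09773 = 10.232 → round up → 11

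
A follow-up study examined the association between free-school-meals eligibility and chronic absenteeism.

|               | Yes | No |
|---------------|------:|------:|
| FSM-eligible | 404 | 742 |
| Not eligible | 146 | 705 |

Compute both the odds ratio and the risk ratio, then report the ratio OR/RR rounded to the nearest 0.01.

Cells: a = 404, b = 742, c = 146, d = 705.
OR = (404·705)/(742·146) = 284820/108332 = 2.62914
Risk in exposed = 404/1146 = 0.35253; risk in unexposed = 146/851 = 0.17156; RR = 2.05482
OR/RR = 2.62914 / 2.05482 = 1.27950
The outcome is not rare, so the OR lies further from 1 than the RR.

1.28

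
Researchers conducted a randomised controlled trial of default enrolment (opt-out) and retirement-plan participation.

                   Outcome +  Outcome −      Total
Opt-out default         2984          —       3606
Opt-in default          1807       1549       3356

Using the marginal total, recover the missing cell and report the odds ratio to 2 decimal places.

4.11

The missing cell is in the exposed row: 3606 − 2984 = 622.
So a = 2984, b = 622, c = 1807, d = 1549.
OR = (a·d)/(b·c) = (2984 × 1549) / (622 × 1807) = 4622216 / 1123954 = 4.11246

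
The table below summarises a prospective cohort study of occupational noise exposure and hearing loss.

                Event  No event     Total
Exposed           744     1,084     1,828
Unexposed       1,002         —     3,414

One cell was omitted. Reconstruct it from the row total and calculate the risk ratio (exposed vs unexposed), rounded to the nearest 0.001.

The missing cell is in the unexposed row: 3414 − 1002 = 2412.
So a = 744, b = 1084, c = 1002, d = 2412.
RR = [a/(a+b)] / [c/(c+d)] = (744/1828) / (1002/3414) = 0.40700/0.29350 = 1.38673

1.387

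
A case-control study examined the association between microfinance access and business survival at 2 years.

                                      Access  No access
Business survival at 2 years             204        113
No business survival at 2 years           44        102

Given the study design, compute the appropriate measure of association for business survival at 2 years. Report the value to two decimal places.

4.19

Reading the table with exposure as columns: a = 204 (Access, case), b = 44 (Access, non-case), c = 113 (No access, case), d = 102.
This is a case-control study: participants were sampled on outcome status, so risks in the source population cannot be estimated directly — relative risk is not valid here. The odds ratio is the appropriate measure.
OR = (a·d)/(b·c) = (204 × 102) / (44 × 113) = 20808 / 4972 = 4.18504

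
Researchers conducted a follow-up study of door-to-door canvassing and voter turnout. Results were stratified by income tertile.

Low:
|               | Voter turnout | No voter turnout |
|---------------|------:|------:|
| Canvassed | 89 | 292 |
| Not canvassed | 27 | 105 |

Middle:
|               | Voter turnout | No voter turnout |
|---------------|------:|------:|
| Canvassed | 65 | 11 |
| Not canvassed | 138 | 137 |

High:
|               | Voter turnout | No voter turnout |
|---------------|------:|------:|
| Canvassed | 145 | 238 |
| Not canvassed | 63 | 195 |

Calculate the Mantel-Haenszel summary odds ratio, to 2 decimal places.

2.04

OR_MH = Σ(aᵢdᵢ/nᵢ) / Σ(bᵢcᵢ/nᵢ), where nᵢ is the stratum total.
Stratum 1 (Low): n = 513; a·d/n = 89·105/513 = 18.2164; b·c/n = 292·27/513 = 15.3684
Stratum 2 (Middle): n = 351; a·d/n = 65·137/351 = 25.3704; b·c/n = 11·138/351 = 4.3248
Stratum 3 (High): n = 641; a·d/n = 145·195/641 = 44.1108; b·c/n = 238·63/641 = 23.3916
OR_MH = (18.2164 + 25.3704 + 44.1108) / (15.3684 + 4.3248 + 23.3916) = 87.6975 / 43.0848 = 2.03546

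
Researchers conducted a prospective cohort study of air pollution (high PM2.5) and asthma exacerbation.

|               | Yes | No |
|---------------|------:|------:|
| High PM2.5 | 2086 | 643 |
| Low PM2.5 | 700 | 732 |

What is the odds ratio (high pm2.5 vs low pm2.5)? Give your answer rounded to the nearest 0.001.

3.392

Cells: a = 2086, b = 643, c = 700, d = 732.
OR = (a·d)/(b·c) = (2086 × 732) / (643 × 700) = 1526952 / 450100 = 3.39247
The odds of asthma exacerbation are about 3.39 times as high in the high pm2.5 group.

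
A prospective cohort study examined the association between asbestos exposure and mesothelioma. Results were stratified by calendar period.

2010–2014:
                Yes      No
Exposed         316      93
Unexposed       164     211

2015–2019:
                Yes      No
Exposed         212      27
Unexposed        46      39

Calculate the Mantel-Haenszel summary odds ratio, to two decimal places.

OR_MH = Σ(aᵢdᵢ/nᵢ) / Σ(bᵢcᵢ/nᵢ), where nᵢ is the stratum total.
Stratum 1 (2010–2014): n = 784; a·d/n = 316·211/784 = 85.0459; b·c/n = 93·164/784 = 19.4541
Stratum 2 (2015–2019): n = 324; a·d/n = 212·39/324 = 25.5185; b·c/n = 27·46/324 = 3.8333
OR_MH = (85.0459 + 25.5185) / (19.4541 + 3.8333) = 110.5644 / 23.2874 = 4.74782

4.75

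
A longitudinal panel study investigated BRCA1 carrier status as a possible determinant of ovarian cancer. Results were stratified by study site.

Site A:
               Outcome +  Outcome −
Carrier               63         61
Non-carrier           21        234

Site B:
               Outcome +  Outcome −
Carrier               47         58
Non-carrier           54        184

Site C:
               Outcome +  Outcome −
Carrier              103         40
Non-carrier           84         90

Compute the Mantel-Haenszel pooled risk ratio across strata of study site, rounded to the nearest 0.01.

RR_MH = Σ(aᵢ·n₀ᵢ/nᵢ) / Σ(cᵢ·n₁ᵢ/nᵢ), with n₁ᵢ = aᵢ+bᵢ (exposed), n₀ᵢ = cᵢ+dᵢ (unexposed), nᵢ = n₁ᵢ+n₀ᵢ.
Stratum 1 (Site A): n₁ = 124, n₀ = 255, n = 379; a·n₀/n = 63·255/379 = 42.3879; c·n₁/n = 21·124/379 = 6.8707
Stratum 2 (Site B): n₁ = 105, n₀ = 238, n = 343; a·n₀/n = 47·238/343 = 32.6122; c·n₁/n = 54·105/343 = 16.5306
Stratum 3 (Site C): n₁ = 143, n₀ = 174, n = 317; a·n₀/n = 103·174/317 = 56.5363; c·n₁/n = 84·143/317 = 37.8927
RR_MH = (42.3879 + 32.6122 + 56.5363) / (6.8707 + 16.5306 + 37.8927) = 131.5364 / 61.2941 = 2.14599

2.15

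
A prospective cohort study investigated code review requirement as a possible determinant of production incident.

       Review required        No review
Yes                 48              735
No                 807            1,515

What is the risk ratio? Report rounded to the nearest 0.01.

0.17

Reading the table with exposure as columns: a = 48 (Review required, case), b = 807 (Review required, non-case), c = 735 (No review, case), d = 1515.
Risk in exposed = 48/855 = 0.05614; risk in unexposed = 735/2250 = 0.32667.
RR = 0.05614 / 0.32667 = 0.17186
The risk is 83% lower among the exposed than among the unexposed.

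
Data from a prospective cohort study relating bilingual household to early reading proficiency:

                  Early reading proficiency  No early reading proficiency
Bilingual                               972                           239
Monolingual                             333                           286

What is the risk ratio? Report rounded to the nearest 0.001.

1.492

Cells: a = 972, b = 239, c = 333, d = 286.
Risk in exposed = 972/1211 = 0.80264; risk in unexposed = 333/619 = 0.53796.
RR = 0.80264 / 0.53796 = 1.49200
The risk among the exposed is 1.49 times that among the unexposed.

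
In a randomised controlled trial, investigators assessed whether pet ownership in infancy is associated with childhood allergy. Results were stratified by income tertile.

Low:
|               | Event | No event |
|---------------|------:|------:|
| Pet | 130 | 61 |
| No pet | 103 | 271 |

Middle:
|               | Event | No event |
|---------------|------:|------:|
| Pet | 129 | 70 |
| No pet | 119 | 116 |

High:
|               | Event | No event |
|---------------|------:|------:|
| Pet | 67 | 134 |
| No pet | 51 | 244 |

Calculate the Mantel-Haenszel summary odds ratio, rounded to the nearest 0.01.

2.94

OR_MH = Σ(aᵢdᵢ/nᵢ) / Σ(bᵢcᵢ/nᵢ), where nᵢ is the stratum total.
Stratum 1 (Low): n = 565; a·d/n = 130·271/565 = 62.3540; b·c/n = 61·103/565 = 11.1204
Stratum 2 (Middle): n = 434; a·d/n = 129·116/434 = 34.4793; b·c/n = 70·119/434 = 19.1935
Stratum 3 (High): n = 496; a·d/n = 67·244/496 = 32.9597; b·c/n = 134·51/496 = 13.7782
OR_MH = (62.3540 + 34.4793 + 32.9597) / (11.1204 + 19.1935 + 13.7782) = 129.7929 / 44.0921 = 2.94368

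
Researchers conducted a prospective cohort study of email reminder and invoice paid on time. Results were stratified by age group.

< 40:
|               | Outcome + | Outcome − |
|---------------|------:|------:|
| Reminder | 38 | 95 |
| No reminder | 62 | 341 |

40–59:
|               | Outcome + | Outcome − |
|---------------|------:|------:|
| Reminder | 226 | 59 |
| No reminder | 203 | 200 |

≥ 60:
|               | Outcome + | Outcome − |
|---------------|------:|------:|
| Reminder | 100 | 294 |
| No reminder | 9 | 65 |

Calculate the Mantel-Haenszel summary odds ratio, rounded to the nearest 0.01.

OR_MH = Σ(aᵢdᵢ/nᵢ) / Σ(bᵢcᵢ/nᵢ), where nᵢ is the stratum total.
Stratum 1 (< 40): n = 536; a·d/n = 38·341/536 = 24.1754; b·c/n = 95·62/536 = 10.9888
Stratum 2 (40–59): n = 688; a·d/n = 226·200/688 = 65.6977; b·c/n = 59·203/688 = 17.4084
Stratum 3 (≥ 60): n = 468; a·d/n = 100·65/468 = 13.8889; b·c/n = 294·9/468 = 5.6538
OR_MH = (24.1754 + 65.6977 + 13.8889) / (10.9888 + 17.4084 + 5.6538) = 103.7619 / 34.0511 = 3.04724

3.05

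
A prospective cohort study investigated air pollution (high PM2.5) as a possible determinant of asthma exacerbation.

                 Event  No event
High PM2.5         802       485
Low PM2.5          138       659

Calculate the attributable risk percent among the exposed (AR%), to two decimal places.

Cells: a = 802, b = 485, c = 138, d = 659.
Risk in exposed = 802/1287 = 0.62315; risk in unexposed = 138/797 = 0.17315.
RR = 0.62315/0.17315 = 3.59894
AR% = (RR − 1)/RR × 100 = (3.59894 − 1)/3.59894 × 100 = 72.2141%

72.21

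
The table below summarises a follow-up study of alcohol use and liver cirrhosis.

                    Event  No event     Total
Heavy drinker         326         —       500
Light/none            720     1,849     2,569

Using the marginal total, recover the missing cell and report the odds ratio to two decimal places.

The missing cell is in the exposed row: 500 − 326 = 174.
So a = 326, b = 174, c = 720, d = 1849.
OR = (a·d)/(b·c) = (326 × 1849) / (174 × 720) = 602774 / 125280 = 4.81141

4.81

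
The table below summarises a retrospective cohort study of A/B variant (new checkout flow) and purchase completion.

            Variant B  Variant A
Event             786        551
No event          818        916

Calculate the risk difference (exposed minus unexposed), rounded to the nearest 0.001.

0.114

Reading the table with exposure as columns: a = 786 (Variant B, case), b = 818 (Variant B, non-case), c = 551 (Variant A, case), d = 916.
Risk in exposed = 786/1604 = 0.490025; risk in unexposed = 551/1467 = 0.375596.
Risk difference = 0.490025 − 0.375596 = 0.114428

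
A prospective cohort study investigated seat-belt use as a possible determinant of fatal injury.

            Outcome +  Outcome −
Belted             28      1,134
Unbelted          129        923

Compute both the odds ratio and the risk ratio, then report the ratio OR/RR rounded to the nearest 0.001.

Cells: a = 28, b = 1134, c = 129, d = 923.
OR = (28·923)/(1134·129) = 25844/146286 = 0.17667
Risk in exposed = 28/1162 = 0.02410; risk in unexposed = 129/1052 = 0.12262; RR = 0.19651
OR/RR = 0.17667 / 0.19651 = 0.89904
The outcome is not rare, so the OR lies further from 1 than the RR.

0.899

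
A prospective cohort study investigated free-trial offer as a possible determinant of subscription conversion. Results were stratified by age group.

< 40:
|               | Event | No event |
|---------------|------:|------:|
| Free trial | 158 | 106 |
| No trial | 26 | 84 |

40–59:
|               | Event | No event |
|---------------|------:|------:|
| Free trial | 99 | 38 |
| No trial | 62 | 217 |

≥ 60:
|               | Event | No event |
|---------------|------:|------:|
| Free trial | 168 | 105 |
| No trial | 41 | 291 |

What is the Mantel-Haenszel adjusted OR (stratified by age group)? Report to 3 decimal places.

OR_MH = Σ(aᵢdᵢ/nᵢ) / Σ(bᵢcᵢ/nᵢ), where nᵢ is the stratum total.
Stratum 1 (< 40): n = 374; a·d/n = 158·84/374 = 35.4866; b·c/n = 106·26/374 = 7.3690
Stratum 2 (40–59): n = 416; a·d/n = 99·217/416 = 51.6418; b·c/n = 38·62/416 = 5.6635
Stratum 3 (≥ 60): n = 605; a·d/n = 168·291/605 = 80.8066; b·c/n = 105·41/605 = 7.1157
OR_MH = (35.4866 + 51.6418 + 80.8066) / (7.3690 + 5.6635 + 7.1157) = 167.9351 / 20.1481 = 8.33501

8.335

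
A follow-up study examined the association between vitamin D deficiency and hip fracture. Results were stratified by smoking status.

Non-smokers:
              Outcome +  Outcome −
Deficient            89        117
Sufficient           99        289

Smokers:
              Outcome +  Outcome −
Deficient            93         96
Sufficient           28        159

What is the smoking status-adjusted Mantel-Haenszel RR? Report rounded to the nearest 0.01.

2.16

RR_MH = Σ(aᵢ·n₀ᵢ/nᵢ) / Σ(cᵢ·n₁ᵢ/nᵢ), with n₁ᵢ = aᵢ+bᵢ (exposed), n₀ᵢ = cᵢ+dᵢ (unexposed), nᵢ = n₁ᵢ+n₀ᵢ.
Stratum 1 (Non-smokers): n₁ = 206, n₀ = 388, n = 594; a·n₀/n = 89·388/594 = 58.1347; c·n₁/n = 99·206/594 = 34.3333
Stratum 2 (Smokers): n₁ = 189, n₀ = 187, n = 376; a·n₀/n = 93·187/376 = 46.2527; c·n₁/n = 28·189/376 = 14.0745
RR_MH = (58.1347 + 46.2527) / (34.3333 + 14.0745) = 104.3873 / 48.4078 = 2.15642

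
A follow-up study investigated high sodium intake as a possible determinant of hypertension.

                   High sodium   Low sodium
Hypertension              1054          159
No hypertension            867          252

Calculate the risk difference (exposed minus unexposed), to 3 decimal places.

0.162

Reading the table with exposure as columns: a = 1054 (High sodium, case), b = 867 (High sodium, non-case), c = 159 (Low sodium, case), d = 252.
Risk in exposed = 1054/1921 = 0.548673; risk in unexposed = 159/411 = 0.386861.
Risk difference = 0.548673 − 0.386861 = 0.161811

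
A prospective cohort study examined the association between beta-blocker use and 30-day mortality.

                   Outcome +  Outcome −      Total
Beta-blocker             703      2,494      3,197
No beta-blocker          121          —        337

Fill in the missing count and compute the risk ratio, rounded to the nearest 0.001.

0.612

The missing cell is in the unexposed row: 337 − 121 = 216.
So a = 703, b = 2494, c = 121, d = 216.
RR = [a/(a+b)] / [c/(c+d)] = (703/3197) / (121/337) = 0.21989/0.35905 = 0.61243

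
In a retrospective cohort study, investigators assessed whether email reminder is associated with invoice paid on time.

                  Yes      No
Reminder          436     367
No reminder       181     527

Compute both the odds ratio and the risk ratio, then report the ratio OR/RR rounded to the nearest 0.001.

Cells: a = 436, b = 367, c = 181, d = 527.
OR = (436·527)/(367·181) = 229772/66427 = 3.45902
Risk in exposed = 436/803 = 0.54296; risk in unexposed = 181/708 = 0.25565; RR = 2.12386
OR/RR = 3.45902 / 2.12386 = 1.62865
The outcome is not rare, so the OR lies further from 1 than the RR.

1.629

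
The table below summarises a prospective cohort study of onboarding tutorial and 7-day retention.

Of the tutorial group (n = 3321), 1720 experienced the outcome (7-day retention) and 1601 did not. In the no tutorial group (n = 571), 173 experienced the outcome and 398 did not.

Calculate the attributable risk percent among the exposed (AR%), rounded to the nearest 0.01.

From the description: a = 1720, b = 1601, c = 173, d = 398.
Risk in exposed = 1720/3321 = 0.51792; risk in unexposed = 173/571 = 0.30298.
RR = 0.51792/0.30298 = 1.70942
AR% = (RR − 1)/RR × 100 = (1.70942 − 1)/1.70942 × 100 = 41.5007%

41.50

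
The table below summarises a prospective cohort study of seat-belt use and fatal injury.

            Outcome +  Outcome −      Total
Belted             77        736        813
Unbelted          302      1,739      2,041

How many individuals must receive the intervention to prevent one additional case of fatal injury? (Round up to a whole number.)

Risk in treated group = 77/813 = 0.09471; risk in control = 302/2041 = 0.14797.
Absolute risk reduction = 0.14797 − 0.09471 = 0.05326
NNT = 1 / ARR = 1 / 0.05326 = 18.777 → round up → 19

19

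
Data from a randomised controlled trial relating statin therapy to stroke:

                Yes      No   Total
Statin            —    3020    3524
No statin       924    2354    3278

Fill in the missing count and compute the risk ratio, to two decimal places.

0.51

The missing cell is in the exposed row: 3524 − 3020 = 504.
So a = 504, b = 3020, c = 924, d = 2354.
RR = [a/(a+b)] / [c/(c+d)] = (504/3524) / (924/3278) = 0.14302/0.28188 = 0.50738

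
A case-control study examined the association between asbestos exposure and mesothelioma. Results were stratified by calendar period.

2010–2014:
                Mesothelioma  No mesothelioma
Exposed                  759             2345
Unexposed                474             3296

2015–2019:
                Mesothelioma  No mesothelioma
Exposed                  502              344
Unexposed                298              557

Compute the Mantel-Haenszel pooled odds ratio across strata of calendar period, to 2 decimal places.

OR_MH = Σ(aᵢdᵢ/nᵢ) / Σ(bᵢcᵢ/nᵢ), where nᵢ is the stratum total.
Stratum 1 (2010–2014): n = 6874; a·d/n = 759·3296/6874 = 363.9313; b·c/n = 2345·474/6874 = 161.7006
Stratum 2 (2015–2019): n = 1701; a·d/n = 502·557/1701 = 164.3821; b·c/n = 344·298/1701 = 60.2657
OR_MH = (363.9313 + 164.3821) / (161.7006 + 60.2657) = 528.3135 / 221.9663 = 2.38015

2.38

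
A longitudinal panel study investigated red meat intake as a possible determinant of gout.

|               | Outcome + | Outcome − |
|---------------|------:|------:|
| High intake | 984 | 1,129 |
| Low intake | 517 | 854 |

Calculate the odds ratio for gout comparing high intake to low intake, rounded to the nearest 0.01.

1.44

Cells: a = 984, b = 1129, c = 517, d = 854.
OR = (a·d)/(b·c) = (984 × 854) / (1129 × 517) = 840336 / 583693 = 1.43969
The odds of gout are about 1.44 times as high in the high intake group.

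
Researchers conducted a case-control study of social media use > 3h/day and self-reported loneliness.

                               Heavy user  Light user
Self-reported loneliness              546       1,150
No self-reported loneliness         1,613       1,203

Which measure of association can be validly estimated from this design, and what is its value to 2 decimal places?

0.35

Reading the table with exposure as columns: a = 546 (Heavy user, case), b = 1613 (Heavy user, non-case), c = 1150 (Light user, case), d = 1203.
This is a case-control study: participants were sampled on outcome status, so risks in the source population cannot be estimated directly — relative risk is not valid here. The odds ratio is the appropriate measure.
OR = (a·d)/(b·c) = (546 × 1203) / (1613 × 1150) = 656838 / 1854950 = 0.35410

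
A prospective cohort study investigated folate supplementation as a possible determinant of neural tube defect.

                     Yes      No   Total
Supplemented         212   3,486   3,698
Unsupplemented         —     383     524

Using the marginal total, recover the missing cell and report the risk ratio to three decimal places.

0.213

The missing cell is in the unexposed row: 524 − 383 = 141.
So a = 212, b = 3486, c = 141, d = 383.
RR = [a/(a+b)] / [c/(c+d)] = (212/3698) / (141/524) = 0.05733/0.26908 = 0.21305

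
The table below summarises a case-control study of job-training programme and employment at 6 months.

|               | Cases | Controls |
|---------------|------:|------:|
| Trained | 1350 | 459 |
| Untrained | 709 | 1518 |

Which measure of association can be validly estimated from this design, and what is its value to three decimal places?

Cells: a = 1350, b = 459, c = 709, d = 1518.
This is a case-control study: participants were sampled on outcome status, so risks in the source population cannot be estimated directly — relative risk is not valid here. The odds ratio is the appropriate measure.
OR = (a·d)/(b·c) = (1350 × 1518) / (459 × 709) = 2049300 / 325431 = 6.29719

6.297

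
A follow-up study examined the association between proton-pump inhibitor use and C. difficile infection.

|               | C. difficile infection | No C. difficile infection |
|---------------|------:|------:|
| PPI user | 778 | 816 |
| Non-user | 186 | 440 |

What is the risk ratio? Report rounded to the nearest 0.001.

1.643

Cells: a = 778, b = 816, c = 186, d = 440.
Risk in exposed = 778/1594 = 0.48808; risk in unexposed = 186/626 = 0.29712.
RR = 0.48808 / 0.29712 = 1.64268
The risk among the exposed is 1.64 times that among the unexposed.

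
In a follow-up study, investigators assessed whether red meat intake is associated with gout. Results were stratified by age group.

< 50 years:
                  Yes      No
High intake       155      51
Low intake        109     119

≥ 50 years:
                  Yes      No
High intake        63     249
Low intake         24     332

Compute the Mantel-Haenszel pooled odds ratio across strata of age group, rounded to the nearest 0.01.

OR_MH = Σ(aᵢdᵢ/nᵢ) / Σ(bᵢcᵢ/nᵢ), where nᵢ is the stratum total.
Stratum 1 (< 50 years): n = 434; a·d/n = 155·119/434 = 42.5000; b·c/n = 51·109/434 = 12.8088
Stratum 2 (≥ 50 years): n = 668; a·d/n = 63·332/668 = 31.3114; b·c/n = 249·24/668 = 8.9461
OR_MH = (42.5000 + 31.3114) / (12.8088 + 8.9461) = 73.8114 / 21.7549 = 3.39287

3.39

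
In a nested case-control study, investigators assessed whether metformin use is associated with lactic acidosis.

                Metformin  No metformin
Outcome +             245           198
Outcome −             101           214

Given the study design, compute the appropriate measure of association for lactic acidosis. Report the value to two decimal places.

Reading the table with exposure as columns: a = 245 (Metformin, case), b = 101 (Metformin, non-case), c = 198 (No metformin, case), d = 214.
This is a nested case-control study: participants were sampled on outcome status, so risks in the source population cannot be estimated directly — relative risk is not valid here. The odds ratio is the appropriate measure.
OR = (a·d)/(b·c) = (245 × 214) / (101 × 198) = 52430 / 19998 = 2.62176

2.62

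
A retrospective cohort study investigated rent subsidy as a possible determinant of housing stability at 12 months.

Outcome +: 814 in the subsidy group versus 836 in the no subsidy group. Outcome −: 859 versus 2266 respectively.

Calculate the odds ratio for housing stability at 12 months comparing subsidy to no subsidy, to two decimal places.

2.57

From the description: a = 814, b = 859, c = 836, d = 2266.
OR = (a·d)/(b·c) = (814 × 2266) / (859 × 836) = 1844524 / 718124 = 2.56853
The odds of housing stability at 12 months are about 2.57 times as high in the subsidy group.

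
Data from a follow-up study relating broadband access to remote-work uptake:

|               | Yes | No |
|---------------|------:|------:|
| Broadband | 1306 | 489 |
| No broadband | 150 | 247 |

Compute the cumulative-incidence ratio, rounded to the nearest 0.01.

1.93

Cells: a = 1306, b = 489, c = 150, d = 247.
Risk in exposed = 1306/1795 = 0.72758; risk in unexposed = 150/397 = 0.37783.
RR = 0.72758 / 0.37783 = 1.92565
The risk among the exposed is 1.93 times that among the unexposed.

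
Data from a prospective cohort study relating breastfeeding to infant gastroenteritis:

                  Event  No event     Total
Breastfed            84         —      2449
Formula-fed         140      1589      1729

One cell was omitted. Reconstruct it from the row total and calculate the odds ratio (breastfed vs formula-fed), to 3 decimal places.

0.403

The missing cell is in the exposed row: 2449 − 84 = 2365.
So a = 84, b = 2365, c = 140, d = 1589.
OR = (a·d)/(b·c) = (84 × 1589) / (2365 × 140) = 133476 / 331100 = 0.40313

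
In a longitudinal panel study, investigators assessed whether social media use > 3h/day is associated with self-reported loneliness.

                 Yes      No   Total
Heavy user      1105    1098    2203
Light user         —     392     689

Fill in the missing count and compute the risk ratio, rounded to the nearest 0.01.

The missing cell is in the unexposed row: 689 − 392 = 297.
So a = 1105, b = 1098, c = 297, d = 392.
RR = [a/(a+b)] / [c/(c+d)] = (1105/2203) / (297/689) = 0.50159/0.43106 = 1.16362

1.16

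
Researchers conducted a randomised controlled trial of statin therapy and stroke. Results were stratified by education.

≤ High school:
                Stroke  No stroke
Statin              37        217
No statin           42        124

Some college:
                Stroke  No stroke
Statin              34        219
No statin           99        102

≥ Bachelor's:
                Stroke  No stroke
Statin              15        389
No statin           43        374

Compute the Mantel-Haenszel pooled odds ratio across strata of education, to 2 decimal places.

0.28

OR_MH = Σ(aᵢdᵢ/nᵢ) / Σ(bᵢcᵢ/nᵢ), where nᵢ is the stratum total.
Stratum 1 (≤ High school): n = 420; a·d/n = 37·124/420 = 10.9238; b·c/n = 217·42/420 = 21.7000
Stratum 2 (Some college): n = 454; a·d/n = 34·102/454 = 7.6388; b·c/n = 219·99/454 = 47.7555
Stratum 3 (≥ Bachelor's): n = 821; a·d/n = 15·374/821 = 6.8331; b·c/n = 389·43/821 = 20.3739
OR_MH = (10.9238 + 7.6388 + 6.8331) / (21.7000 + 47.7555 + 20.3739) = 25.3957 / 89.8294 = 0.28271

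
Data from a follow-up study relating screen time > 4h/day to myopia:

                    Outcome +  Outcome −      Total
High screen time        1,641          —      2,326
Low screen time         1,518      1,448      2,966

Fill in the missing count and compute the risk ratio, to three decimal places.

1.378

The missing cell is in the exposed row: 2326 − 1641 = 685.
So a = 1641, b = 685, c = 1518, d = 1448.
RR = [a/(a+b)] / [c/(c+d)] = (1641/2326) / (1518/2966) = 0.70550/0.51180 = 1.37847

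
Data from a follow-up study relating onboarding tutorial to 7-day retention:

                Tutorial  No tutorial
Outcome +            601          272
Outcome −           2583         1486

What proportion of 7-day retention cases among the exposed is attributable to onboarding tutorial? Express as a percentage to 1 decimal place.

Reading the table with exposure as columns: a = 601 (Tutorial, case), b = 2583 (Tutorial, non-case), c = 272 (No tutorial, case), d = 1486.
Risk in exposed = 601/3184 = 0.18876; risk in unexposed = 272/1758 = 0.15472.
RR = 0.18876/0.15472 = 1.21998
AR% = (RR − 1)/RR × 100 = (1.21998 − 1)/1.21998 × 100 = 18.0312%

18.0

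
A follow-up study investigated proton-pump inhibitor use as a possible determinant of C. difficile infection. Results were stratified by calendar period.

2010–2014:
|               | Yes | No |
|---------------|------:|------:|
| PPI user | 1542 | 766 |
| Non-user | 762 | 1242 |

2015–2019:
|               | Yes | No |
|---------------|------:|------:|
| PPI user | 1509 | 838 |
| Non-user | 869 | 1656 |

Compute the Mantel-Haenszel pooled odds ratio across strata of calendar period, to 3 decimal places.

OR_MH = Σ(aᵢdᵢ/nᵢ) / Σ(bᵢcᵢ/nᵢ), where nᵢ is the stratum total.
Stratum 1 (2010–2014): n = 4312; a·d/n = 1542·1242/4312 = 444.1475; b·c/n = 766·762/4312 = 135.3646
Stratum 2 (2015–2019): n = 4872; a·d/n = 1509·1656/4872 = 512.9113; b·c/n = 838·869/4872 = 149.4709
OR_MH = (444.1475 + 512.9113) / (135.3646 + 149.4709) = 957.0588 / 284.8354 = 3.36004

3.360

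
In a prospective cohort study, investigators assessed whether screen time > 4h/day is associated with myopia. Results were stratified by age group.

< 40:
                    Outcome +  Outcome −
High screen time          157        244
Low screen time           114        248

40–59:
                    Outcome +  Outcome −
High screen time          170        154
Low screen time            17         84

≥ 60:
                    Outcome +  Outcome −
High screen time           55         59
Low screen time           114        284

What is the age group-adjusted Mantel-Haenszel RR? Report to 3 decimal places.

RR_MH = Σ(aᵢ·n₀ᵢ/nᵢ) / Σ(cᵢ·n₁ᵢ/nᵢ), with n₁ᵢ = aᵢ+bᵢ (exposed), n₀ᵢ = cᵢ+dᵢ (unexposed), nᵢ = n₁ᵢ+n₀ᵢ.
Stratum 1 (< 40): n₁ = 401, n₀ = 362, n = 763; a·n₀/n = 157·362/763 = 74.4875; c·n₁/n = 114·401/763 = 59.9135
Stratum 2 (40–59): n₁ = 324, n₀ = 101, n = 425; a·n₀/n = 170·101/425 = 40.4000; c·n₁/n = 17·324/425 = 12.9600
Stratum 3 (≥ 60): n₁ = 114, n₀ = 398, n = 512; a·n₀/n = 55·398/512 = 42.7539; c·n₁/n = 114·114/512 = 25.3828
RR_MH = (74.4875 + 40.4000 + 42.7539) / (59.9135 + 12.9600 + 25.3828) = 157.6415 / 98.2563 = 1.60439

1.604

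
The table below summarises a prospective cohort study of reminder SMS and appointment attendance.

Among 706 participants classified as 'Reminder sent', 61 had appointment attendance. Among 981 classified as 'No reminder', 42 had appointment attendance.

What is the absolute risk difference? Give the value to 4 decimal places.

0.0436

From the description: a = 61, b = 645, c = 42, d = 939.
Risk in exposed = 61/706 = 0.086402; risk in unexposed = 42/981 = 0.042813.
Risk difference = 0.086402 − 0.042813 = 0.043589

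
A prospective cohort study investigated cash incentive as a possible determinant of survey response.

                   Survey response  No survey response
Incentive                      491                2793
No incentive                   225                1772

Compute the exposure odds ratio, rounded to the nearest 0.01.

1.38

Cells: a = 491, b = 2793, c = 225, d = 1772.
OR = (a·d)/(b·c) = (491 × 1772) / (2793 × 225) = 870052 / 628425 = 1.38450
The odds of survey response are about 1.38 times as high in the incentive group.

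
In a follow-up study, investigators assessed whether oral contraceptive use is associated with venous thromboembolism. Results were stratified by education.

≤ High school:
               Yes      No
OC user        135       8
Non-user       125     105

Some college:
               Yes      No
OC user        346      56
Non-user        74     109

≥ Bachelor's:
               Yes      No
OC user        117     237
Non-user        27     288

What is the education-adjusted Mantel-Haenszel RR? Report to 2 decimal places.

RR_MH = Σ(aᵢ·n₀ᵢ/nᵢ) / Σ(cᵢ·n₁ᵢ/nᵢ), with n₁ᵢ = aᵢ+bᵢ (exposed), n₀ᵢ = cᵢ+dᵢ (unexposed), nᵢ = n₁ᵢ+n₀ᵢ.
Stratum 1 (≤ High school): n₁ = 143, n₀ = 230, n = 373; a·n₀/n = 135·230/373 = 83.2440; c·n₁/n = 125·143/373 = 47.9223
Stratum 2 (Some college): n₁ = 402, n₀ = 183, n = 585; a·n₀/n = 346·183/585 = 108.2359; c·n₁/n = 74·402/585 = 50.8513
Stratum 3 (≥ Bachelor's): n₁ = 354, n₀ = 315, n = 669; a·n₀/n = 117·315/669 = 55.0897; c·n₁/n = 27·354/669 = 14.2870
RR_MH = (83.2440 + 108.2359 + 55.0897) / (47.9223 + 50.8513 + 14.2870) = 246.5696 / 113.0605 = 2.18086

2.18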